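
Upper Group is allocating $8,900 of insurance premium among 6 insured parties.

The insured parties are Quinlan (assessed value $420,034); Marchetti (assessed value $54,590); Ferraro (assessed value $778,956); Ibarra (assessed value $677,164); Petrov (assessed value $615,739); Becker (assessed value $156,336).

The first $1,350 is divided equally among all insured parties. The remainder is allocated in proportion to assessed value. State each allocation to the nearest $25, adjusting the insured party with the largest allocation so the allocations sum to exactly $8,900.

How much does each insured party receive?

Equal tier: $1,350 ÷ 6 = $225 apiece.
Remainder $7,550 by assessed value (total 2,702,819): Quinlan 1,173.31 → $1,175; Marchetti 152.49 → $150; Ferraro 2,175.92 → $2,175; Ibarra 1,891.58 → $1,900; Petrov 1,719.99 → $1,725; Becker 436.71 → $425.
Totals: Quinlan $225 + $1,175 = $1,400; Marchetti $225 + $150 = $375; Ferraro $225 + $2,175 = $2,400; Ibarra $225 + $1,900 = $2,125; Petrov $225 + $1,725 = $1,950; Becker $225 + $425 = $650.

Quinlan: $1,400 | Marchetti: $375 | Ferraro: $2,400 | Ibarra: $2,125 | Petrov: $1,950 | Becker: $650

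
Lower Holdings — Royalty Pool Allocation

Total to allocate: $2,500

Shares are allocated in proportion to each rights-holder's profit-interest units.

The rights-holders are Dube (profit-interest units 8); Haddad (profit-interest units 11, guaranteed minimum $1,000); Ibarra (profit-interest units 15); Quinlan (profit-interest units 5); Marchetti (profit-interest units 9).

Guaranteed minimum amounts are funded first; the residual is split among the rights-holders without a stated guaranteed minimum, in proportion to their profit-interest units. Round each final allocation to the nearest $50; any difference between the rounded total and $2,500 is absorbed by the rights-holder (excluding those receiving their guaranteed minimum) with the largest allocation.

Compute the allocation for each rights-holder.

Dube: $300; Haddad: $1,000; Ibarra: $650; Quinlan: $200; Marchetti: $350

Guaranteed amounts: Haddad $1,000. Balance $1,500.
Balance split over remaining profit-interest units 37: Dube 324.32 → $300; Ibarra 608.11 → $600; Quinlan 202.70 → $200; Marchetti 364.86 → $350.
Rounding difference +$50 applied to Ibarra → $650.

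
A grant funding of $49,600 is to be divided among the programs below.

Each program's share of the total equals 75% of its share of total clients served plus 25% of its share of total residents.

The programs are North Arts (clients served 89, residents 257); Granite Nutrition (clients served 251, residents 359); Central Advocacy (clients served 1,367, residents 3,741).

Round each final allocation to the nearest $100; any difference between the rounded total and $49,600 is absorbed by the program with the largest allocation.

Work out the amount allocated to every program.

Clients served total 1,707; residents total 4,357.
Composite weights (75% clients served + 25% residents): North Arts 0.0539; Granite Nutrition 0.1309; Central Advocacy 0.8153.
Pro-rata amounts: North Arts 2,670.96; Granite Nutrition 6,491.66; Central Advocacy 40,437.38.
Rounded to nearest $100: North Arts $2,700; Granite Nutrition $6,500; Central Advocacy $40,400. Sum = $49,600.
Rounded total matches; no reconciliation needed.

North Arts: $2,700 | Granite Nutrition: $6,500 | Central Advocacy: $40,400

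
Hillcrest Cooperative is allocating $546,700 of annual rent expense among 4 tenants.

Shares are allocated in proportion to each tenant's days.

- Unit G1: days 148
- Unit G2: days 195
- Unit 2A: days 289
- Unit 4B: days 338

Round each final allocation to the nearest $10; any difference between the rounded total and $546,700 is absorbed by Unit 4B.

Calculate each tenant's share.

Combined days = 970.
Pro-rata amounts: Unit G1 148/970 × $546,700 = 83,414.02; Unit G2 195/970 × $546,700 = 109,903.61; Unit 2A 289/970 × $546,700 = 162,882.78; Unit 4B 338/970 × $546,700 = 190,499.59.
Rounded to nearest $10: Unit G1 $83,410; Unit G2 $109,900; Unit 2A $162,880; Unit 4B $190,500. Sum = $546,690.
Difference $546,700 − $546,690 = +$10 applied to Unit 4B: Unit 4B becomes $190,510.

Unit G1: $83,410; Unit G2: $109,900; Unit 2A: $162,880; Unit 4B: $190,510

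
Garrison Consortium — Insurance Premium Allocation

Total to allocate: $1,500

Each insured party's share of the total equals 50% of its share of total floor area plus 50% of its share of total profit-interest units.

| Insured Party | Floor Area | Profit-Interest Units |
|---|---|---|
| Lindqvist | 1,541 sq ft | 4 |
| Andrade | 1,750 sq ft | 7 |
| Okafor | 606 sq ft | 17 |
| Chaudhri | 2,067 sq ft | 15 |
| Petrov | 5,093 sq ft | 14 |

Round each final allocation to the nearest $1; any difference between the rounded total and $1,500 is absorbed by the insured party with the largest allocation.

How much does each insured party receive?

Lindqvist: $157 · Andrade: $211 · Okafor: $265 · Chaudhri: $338 · Petrov: $529

Totals — floor area 11,057, profit-interest units 57.
Blended shares (50% floor area + 50% profit-interest units): Lindqvist 0.1048; Andrade 0.1405; Okafor 0.1765; Chaudhri 0.2250; Petrov 0.3531.
Pro-rata amounts: Lindqvist 157.16; Andrade 210.81; Okafor 264.79; Chaudhri 337.57; Petrov 529.67.
At nearest $1: Lindqvist $157; Andrade $211; Okafor $265; Chaudhri $338; Petrov $530. Sum = $1,501.
Difference $1,500 − $1,501 = −$1 applied to largest allocation (Petrov): Petrov becomes $529.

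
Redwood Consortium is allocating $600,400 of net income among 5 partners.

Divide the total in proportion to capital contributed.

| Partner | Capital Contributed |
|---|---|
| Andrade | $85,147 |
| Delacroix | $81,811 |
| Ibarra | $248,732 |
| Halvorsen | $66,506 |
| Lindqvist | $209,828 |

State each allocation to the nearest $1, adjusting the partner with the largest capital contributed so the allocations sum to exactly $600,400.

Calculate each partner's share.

Total capital contributed = 85,147 + 81,811 + 248,732 + 66,506 + 209,828 = 692,024.
Pro-rata amounts: Andrade 73,873.53; Delacroix 70,979.22; Ibarra 215,799.88; Halvorsen 57,700.60; Lindqvist 182,046.77.
Rounded to nearest $1: Andrade $73,874; Delacroix $70,979; Ibarra $215,800; Halvorsen $57,701; Lindqvist $182,047. Sum = $600,401.
Difference $600,400 − $600,401 = −$1 applied to largest capital contributed (Ibarra): Ibarra becomes $215,799.

Andrade: $73,874 | Delacroix: $70,979 | Ibarra: $215,799 | Halvorsen: $57,701 | Lindqvist: $182,047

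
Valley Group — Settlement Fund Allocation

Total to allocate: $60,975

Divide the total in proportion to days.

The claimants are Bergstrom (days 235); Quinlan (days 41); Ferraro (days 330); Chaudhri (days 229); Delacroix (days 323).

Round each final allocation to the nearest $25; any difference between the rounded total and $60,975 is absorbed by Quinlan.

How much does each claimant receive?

Total days = 1,158.
Unrounded shares: Bergstrom 235/1,158 × $60,975 = 12,374.03; Quinlan 41/1,158 × $60,975 = 2,158.87; Ferraro 330/1,158 × $60,975 = 17,376.30; Chaudhri 229/1,158 × $60,975 = 12,058.10; Delacroix 323/1,158 × $60,975 = 17,007.71.
Rounded to nearest $25: Bergstrom $12,375; Quinlan $2,150; Ferraro $17,375; Chaudhri $12,050; Delacroix $17,000. Sum = $60,950.
Difference $60,975 − $60,950 = +$25 applied to Quinlan: Quinlan becomes $2,175.

Bergstrom: $12,375; Quinlan: $2,175; Ferraro: $17,375; Chaudhri: $12,050; Delacroix: $17,000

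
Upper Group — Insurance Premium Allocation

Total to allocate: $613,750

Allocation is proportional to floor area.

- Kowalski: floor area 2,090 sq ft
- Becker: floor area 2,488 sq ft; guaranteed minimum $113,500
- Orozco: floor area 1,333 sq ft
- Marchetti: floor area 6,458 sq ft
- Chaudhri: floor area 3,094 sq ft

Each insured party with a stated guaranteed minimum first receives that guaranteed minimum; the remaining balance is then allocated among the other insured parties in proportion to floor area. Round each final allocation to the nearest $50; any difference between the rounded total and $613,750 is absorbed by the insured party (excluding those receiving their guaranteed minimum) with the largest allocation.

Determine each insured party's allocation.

Guaranteed amounts: Becker $113,500. Remaining pool $500,250.
Remaining pool split over remaining floor area 12,975: Kowalski 80,579.77 → $80,600; Orozco 51,393.70 → $51,400; Marchetti 248,987.63 → $249,000; Chaudhri 119,288.90 → $119,300.
Rounding difference −$50 applied to Marchetti → $248,950.

Kowalski: $80,600 · Becker: $113,500 · Orozco: $51,400 · Marchetti: $248,950 · Chaudhri: $119,300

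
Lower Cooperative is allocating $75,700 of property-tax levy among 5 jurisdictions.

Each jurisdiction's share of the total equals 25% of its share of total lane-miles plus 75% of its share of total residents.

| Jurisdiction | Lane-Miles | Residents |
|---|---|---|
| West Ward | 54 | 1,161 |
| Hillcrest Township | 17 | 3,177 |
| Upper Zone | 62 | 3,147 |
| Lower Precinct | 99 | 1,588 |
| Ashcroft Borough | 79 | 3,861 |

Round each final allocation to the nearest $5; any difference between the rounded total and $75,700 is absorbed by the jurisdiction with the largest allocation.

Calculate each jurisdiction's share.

West Ward: $8,380 | Hillcrest Township: $14,980 | Upper Zone: $17,585 | Lower Precinct: $12,995 | Ashcroft Borough: $21,760

Totals — lane-miles 311, residents 12,934.
Composite weights (25% lane-miles + 75% residents): West Ward 0.1107; Hillcrest Township 0.1979; Upper Zone 0.2323; Lower Precinct 0.1717; Ashcroft Borough 0.2874.
Unrounded shares: West Ward 8,382.33; Hillcrest Township 14,980.22; Upper Zone 17,586.88; Lower Precinct 12,995.03; Ashcroft Borough 21,755.53.
After rounding ($5): West Ward $8,380; Hillcrest Township $14,980; Upper Zone $17,585; Lower Precinct $12,995; Ashcroft Borough $21,755. Sum = $75,695.
Difference $75,700 − $75,695 = +$5 applied to largest allocation (Ashcroft Borough): Ashcroft Borough becomes $21,760.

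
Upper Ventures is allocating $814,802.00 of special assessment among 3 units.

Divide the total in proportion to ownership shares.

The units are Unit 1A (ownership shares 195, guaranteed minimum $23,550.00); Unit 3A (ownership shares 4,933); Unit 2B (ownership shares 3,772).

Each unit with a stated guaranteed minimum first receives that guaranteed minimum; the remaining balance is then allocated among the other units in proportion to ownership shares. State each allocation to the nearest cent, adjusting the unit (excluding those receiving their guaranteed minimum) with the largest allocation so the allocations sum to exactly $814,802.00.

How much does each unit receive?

Unit 1A: $23,550.00; Unit 3A: $448,391.28; Unit 2B: $342,860.72

Guaranteed amounts: Unit 1A $23,550.00. Residual $791,252.00.
Residual split over remaining ownership shares 8,705: Unit 3A 448,391.2827 → $448,391.28; Unit 2B 342,860.7173 → $342,860.72.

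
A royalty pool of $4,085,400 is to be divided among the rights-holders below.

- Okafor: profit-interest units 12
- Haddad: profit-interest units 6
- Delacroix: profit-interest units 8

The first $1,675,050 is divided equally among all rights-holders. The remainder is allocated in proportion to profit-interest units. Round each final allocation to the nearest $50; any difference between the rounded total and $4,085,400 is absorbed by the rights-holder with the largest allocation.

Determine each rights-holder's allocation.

Equal tier: $1,675,050 ÷ 3 = $558,350 apiece.
Remainder $2,410,350 by profit-interest units (total 26): Okafor 1,112,469.23 → $1,112,450; Haddad 556,234.62 → $556,250; Delacroix 741,646.15 → $741,650.
Totals: Okafor $558,350 + $1,112,450 = $1,670,800; Haddad $558,350 + $556,250 = $1,114,600; Delacroix $558,350 + $741,650 = $1,300,000.

Okafor: $1,670,800 | Haddad: $1,114,600 | Delacroix: $1,300,000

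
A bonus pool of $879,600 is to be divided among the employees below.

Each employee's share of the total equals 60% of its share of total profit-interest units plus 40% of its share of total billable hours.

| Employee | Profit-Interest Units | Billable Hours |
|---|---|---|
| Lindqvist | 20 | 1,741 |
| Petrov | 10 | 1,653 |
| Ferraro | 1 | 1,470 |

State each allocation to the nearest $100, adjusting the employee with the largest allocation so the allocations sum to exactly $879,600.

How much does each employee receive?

Totals — profit-interest units 31, billable hours 4,864.
Combined weights (60% profit-interest units + 40% billable hours): Lindqvist 0.5303; Petrov 0.3295; Ferraro 0.1402.
Pro-rata amounts: Lindqvist 466,426.47; Petrov 289,815.79; Ferraro 123,357.74.
Rounded to nearest $100: Lindqvist $466,400; Petrov $289,800; Ferraro $123,400. Sum = $879,600.
Rounded total matches; no reconciliation needed.

Lindqvist: $466,400; Petrov: $289,800; Ferraro: $123,400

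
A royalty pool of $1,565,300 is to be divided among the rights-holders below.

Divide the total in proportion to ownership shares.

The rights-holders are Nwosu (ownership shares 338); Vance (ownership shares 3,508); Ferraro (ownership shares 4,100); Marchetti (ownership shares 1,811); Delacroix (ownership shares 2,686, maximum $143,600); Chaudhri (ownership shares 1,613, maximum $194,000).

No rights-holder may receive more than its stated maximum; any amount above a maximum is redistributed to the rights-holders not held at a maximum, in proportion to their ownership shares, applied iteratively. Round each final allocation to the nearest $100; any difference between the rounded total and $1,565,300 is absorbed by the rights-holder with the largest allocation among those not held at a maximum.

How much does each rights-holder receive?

Ownership shares total: 14,056.
Pro-rata shares before constraints: Nwosu 37,640.25; Vance 390,656.83; Ferraro 456,582.95; Marchetti 201,676.03; Delacroix 299,117.52; Chaudhri 179,626.42.
Cap binds for Delacroix ($143,600); remaining pool $1,421,700 reallocated over remaining ownership shares 11,370.
Cap binds for Chaudhri ($194,000); remaining pool $1,227,700 reallocated over remaining ownership shares 9,757.
Redistributed shares: Nwosu 42,529.73 → $42,500; Vance 441,403.26 → $441,400; Ferraro 515,893.20 → $515,900; Marchetti 227,873.80 → $227,900.

Nwosu: $42,500 | Vance: $441,400 | Ferraro: $515,900 | Marchetti: $227,900 | Delacroix: $143,600 | Chaudhri: $194,000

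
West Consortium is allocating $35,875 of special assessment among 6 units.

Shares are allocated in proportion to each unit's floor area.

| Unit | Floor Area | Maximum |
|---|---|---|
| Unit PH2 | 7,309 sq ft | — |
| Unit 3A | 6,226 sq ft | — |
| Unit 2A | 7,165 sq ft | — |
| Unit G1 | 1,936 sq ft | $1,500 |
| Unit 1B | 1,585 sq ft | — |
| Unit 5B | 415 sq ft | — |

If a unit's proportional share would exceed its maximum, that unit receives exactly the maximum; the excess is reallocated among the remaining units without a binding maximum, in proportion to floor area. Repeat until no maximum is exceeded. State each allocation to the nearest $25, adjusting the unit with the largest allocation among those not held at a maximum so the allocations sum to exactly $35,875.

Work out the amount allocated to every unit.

Unit PH2: $11,075 | Unit 3A: $9,425 | Unit 2A: $10,850 | Unit G1: $1,500 | Unit 1B: $2,400 | Unit 5B: $625

Sum of floor area: 24,636.
Unconstrained shares: Unit PH2 10,643.38; Unit 3A 9,066.32; Unit 2A 10,433.69; Unit G1 2,819.21; Unit 1B 2,308.08; Unit 5B 604.32.
Capped: Unit G1 ($1,500); balance $34,375 reallocated over remaining floor area 22,700.
Remaining shares: Unit PH2 11,068.14 → $11,075; Unit 3A 9,428.14 → $9,425; Unit 2A 10,850.08 → $10,850; Unit 1B 2,400.19 → $2,400; Unit 5B 628.44 → $625.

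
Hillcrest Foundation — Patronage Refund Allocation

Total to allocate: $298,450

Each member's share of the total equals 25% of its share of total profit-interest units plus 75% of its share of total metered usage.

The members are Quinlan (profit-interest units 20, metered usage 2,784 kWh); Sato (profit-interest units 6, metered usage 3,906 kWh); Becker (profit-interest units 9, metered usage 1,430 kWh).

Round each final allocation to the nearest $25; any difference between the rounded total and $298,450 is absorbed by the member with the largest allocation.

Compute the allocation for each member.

Quinlan: $119,375 · Sato: $120,475 · Becker: $58,600

Totals — profit-interest units 35, metered usage 8,120.
Blended shares (25% profit-interest units + 75% metered usage): Quinlan 0.4000; Sato 0.4036; Becker 0.1964.
Pro-rata amounts: Quinlan 119,380.00; Sato 120,464.27; Becker 58,605.73.
At nearest $25: Quinlan $119,375; Sato $120,475; Becker $58,600. Sum = $298,450.
Rounded total matches; no reconciliation needed.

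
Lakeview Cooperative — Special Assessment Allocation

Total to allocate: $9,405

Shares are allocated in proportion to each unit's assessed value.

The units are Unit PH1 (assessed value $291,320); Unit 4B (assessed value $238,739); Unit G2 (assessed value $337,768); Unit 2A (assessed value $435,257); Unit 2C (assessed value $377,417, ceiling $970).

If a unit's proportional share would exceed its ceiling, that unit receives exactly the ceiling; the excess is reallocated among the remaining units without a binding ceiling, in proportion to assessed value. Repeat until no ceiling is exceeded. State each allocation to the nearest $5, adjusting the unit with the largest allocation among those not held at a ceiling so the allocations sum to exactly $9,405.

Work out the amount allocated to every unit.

Combined assessed value = 1,680,501.
Pro-rata shares before constraints: Unit PH1 1,630.39; Unit 4B 1,336.11; Unit G2 1,890.33; Unit 2A 2,435.94; Unit 2C 2,112.23.
Capped: Unit 2C ($970); balance $8,435 reallocated over remaining assessed value 1,303,084.
Shares after redistribution: Unit PH1 1,885.75 → $1,885; Unit 4B 1,545.38 → $1,545; Unit G2 2,186.41 → $2,185; Unit 2A 2,817.46 → $2,815.
Rounding difference +$5 applied to Unit 2A → $2,820.

Unit PH1: $1,885 | Unit 4B: $1,545 | Unit G2: $2,185 | Unit 2A: $2,820 | Unit 2C: $970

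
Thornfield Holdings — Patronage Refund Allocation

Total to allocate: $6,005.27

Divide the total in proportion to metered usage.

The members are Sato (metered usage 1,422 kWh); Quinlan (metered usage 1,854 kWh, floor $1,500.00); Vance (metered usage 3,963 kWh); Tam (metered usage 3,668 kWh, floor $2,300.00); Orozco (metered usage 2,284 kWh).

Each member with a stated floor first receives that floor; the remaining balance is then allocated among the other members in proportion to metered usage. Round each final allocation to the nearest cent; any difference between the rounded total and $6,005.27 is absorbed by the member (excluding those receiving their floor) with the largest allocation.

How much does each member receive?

Minimums first: Quinlan $1,500.00; Tam $2,300.00. Residual $2,205.27.
Residual split over remaining metered usage 7,669: Sato 408.9052 → $408.91; Vance 1,139.5860 → $1,139.59; Orozco 656.7788 → $656.78.
Rounding difference −$0.01 applied to Vance → $1,139.58.

Sato: $408.91 | Quinlan: $1,500.00 | Vance: $1,139.58 | Tam: $2,300.00 | Orozco: $656.78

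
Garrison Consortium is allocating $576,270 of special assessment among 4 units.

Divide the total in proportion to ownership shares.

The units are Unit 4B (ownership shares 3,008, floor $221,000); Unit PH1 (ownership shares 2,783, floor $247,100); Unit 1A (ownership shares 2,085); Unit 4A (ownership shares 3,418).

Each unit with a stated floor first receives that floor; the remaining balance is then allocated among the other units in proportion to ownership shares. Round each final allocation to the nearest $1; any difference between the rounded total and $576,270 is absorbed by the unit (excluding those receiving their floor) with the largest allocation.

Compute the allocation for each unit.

Guaranteed amounts: Unit 4B $221,000; Unit PH1 $247,100. Remaining pool $108,170.
Remaining pool split over remaining ownership shares 5,503: Unit 1A 40,983.91 → $40,984; Unit 4A 67,186.09 → $67,186.

Unit 4B: $221,000; Unit PH1: $247,100; Unit 1A: $40,984; Unit 4A: $67,186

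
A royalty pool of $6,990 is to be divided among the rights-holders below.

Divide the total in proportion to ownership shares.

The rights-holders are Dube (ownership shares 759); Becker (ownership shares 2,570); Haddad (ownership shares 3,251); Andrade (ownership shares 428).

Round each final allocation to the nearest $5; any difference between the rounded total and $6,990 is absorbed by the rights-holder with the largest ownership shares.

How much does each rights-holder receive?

Dube: $755 · Becker: $2,565 · Haddad: $3,245 · Andrade: $425

Ownership shares total: 759 + 2,570 + 3,251 + 428 = 7,008.
Pro-rata amounts: Dube 757.05; Becker 2,563.40; Haddad 3,242.65; Andrade 426.90.
Rounded to nearest $5: Dube $755; Becker $2,565; Haddad $3,245; Andrade $425. Sum = $6,990.
No rounding difference to absorb.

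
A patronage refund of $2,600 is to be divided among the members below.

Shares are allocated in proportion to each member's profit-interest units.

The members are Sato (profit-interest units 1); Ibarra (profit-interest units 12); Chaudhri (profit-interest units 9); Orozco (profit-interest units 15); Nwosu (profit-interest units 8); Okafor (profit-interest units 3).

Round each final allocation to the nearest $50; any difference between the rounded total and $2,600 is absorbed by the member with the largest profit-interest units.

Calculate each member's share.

Profit-interest units total: 1 + 12 + 9 + 15 + 8 + 3 = 48.
Raw shares: Sato 54.17; Ibarra 650.00; Chaudhri 487.50; Orozco 812.50; Nwosu 433.33; Okafor 162.50.
After rounding ($50): Sato $50; Ibarra $650; Chaudhri $500; Orozco $800; Nwosu $450; Okafor $150. Sum = $2,600.
Sum already equals the total — no adjustment.

Sato: $50; Ibarra: $650; Chaudhri: $500; Orozco: $800; Nwosu: $450; Okafor: $150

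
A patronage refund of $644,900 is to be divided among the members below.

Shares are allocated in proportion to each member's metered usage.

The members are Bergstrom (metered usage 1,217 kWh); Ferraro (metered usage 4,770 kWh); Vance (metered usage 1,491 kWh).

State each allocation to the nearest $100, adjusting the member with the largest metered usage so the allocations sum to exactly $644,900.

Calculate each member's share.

Bergstrom: $105,000 | Ferraro: $411,300 | Vance: $128,600

Total metered usage = 7,478.
Proportional shares: Bergstrom 1,217/7,478 × $644,900 = 104,953.64; Ferraro 4,770/7,478 × $644,900 = 411,363.06; Vance 1,491/7,478 × $644,900 = 128,583.30.
After rounding ($100): Bergstrom $105,000; Ferraro $411,400; Vance $128,600. Sum = $645,000.
Difference $644,900 − $645,000 = −$100 applied to largest metered usage (Ferraro): Ferraro becomes $411,300.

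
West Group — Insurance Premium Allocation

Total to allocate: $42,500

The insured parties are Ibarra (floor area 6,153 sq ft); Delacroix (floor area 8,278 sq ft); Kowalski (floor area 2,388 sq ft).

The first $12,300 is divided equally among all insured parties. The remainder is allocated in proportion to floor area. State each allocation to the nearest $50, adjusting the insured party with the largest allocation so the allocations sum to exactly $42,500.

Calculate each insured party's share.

Ibarra: $15,150 · Delacroix: $18,950 · Kowalski: $8,400

First tranche $12,300 split equally: $4,100 each.
Remainder $30,200 by floor area (total 16,819): Ibarra 11,048.25 → $11,050; Delacroix 14,863.88 → $14,850; Kowalski 4,287.86 → $4,300.
Totals: Ibarra $4,100 + $11,050 = $15,150; Delacroix $4,100 + $14,850 = $18,950; Kowalski $4,100 + $4,300 = $8,400.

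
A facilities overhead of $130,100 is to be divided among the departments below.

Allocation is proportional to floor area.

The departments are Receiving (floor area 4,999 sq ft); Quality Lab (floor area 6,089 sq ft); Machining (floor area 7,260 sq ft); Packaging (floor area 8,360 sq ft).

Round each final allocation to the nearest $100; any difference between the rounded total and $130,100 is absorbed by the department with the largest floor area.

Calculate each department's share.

Sum of floor area: 4,999 + 6,089 + 7,260 + 8,360 = 26,708.
Pro-rata amounts: Receiving 24,351.13; Quality Lab 29,660.73; Machining 35,364.91; Packaging 40,723.23.
At nearest $100: Receiving $24,400; Quality Lab $29,700; Machining $35,400; Packaging $40,700. Sum = $130,200.
Difference $130,100 − $130,200 = −$100 applied to largest floor area (Packaging): Packaging becomes $40,600.

Receiving: $24,400 · Quality Lab: $29,700 · Machining: $35,400 · Packaging: $40,600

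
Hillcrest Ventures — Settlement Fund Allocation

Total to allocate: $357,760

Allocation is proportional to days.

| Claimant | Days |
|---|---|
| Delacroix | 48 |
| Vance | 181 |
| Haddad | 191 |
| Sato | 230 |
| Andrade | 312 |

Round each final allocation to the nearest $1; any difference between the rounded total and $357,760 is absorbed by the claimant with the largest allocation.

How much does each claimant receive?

Combined days = 962.
Pro-rata amounts: Delacroix 48/962 × $357,760 = 17,850.81; Vance 181/962 × $357,760 = 67,312.43; Haddad 191/962 × $357,760 = 71,031.35; Sato 230/962 × $357,760 = 85,535.14; Andrade 312/962 × $357,760 = 116,030.27.
At nearest $1: Delacroix $17,851; Vance $67,312; Haddad $71,031; Sato $85,535; Andrade $116,030. Sum = $357,759.
Difference $357,760 − $357,759 = +$1 applied to largest allocation (Andrade): Andrade becomes $116,031.

Delacroix: $17,851 | Vance: $67,312 | Haddad: $71,031 | Sato: $85,535 | Andrade: $116,031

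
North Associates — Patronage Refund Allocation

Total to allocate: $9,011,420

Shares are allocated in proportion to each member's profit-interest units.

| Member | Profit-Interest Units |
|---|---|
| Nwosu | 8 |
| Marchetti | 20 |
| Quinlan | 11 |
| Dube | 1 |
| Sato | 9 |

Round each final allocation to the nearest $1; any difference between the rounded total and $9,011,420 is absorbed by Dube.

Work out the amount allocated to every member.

Nwosu: $1,471,252 | Marchetti: $3,678,131 | Quinlan: $2,022,972 | Dube: $183,906 | Sato: $1,655,159

Combined profit-interest units = 49.
Pro-rata amounts: Nwosu 8/49 × $9,011,420 = 1,471,252.24; Marchetti 20/49 × $9,011,420 = 3,678,130.61; Quinlan 11/49 × $9,011,420 = 2,022,971.84; Dube 1/49 × $9,011,420 = 183,906.53; Sato 9/49 × $9,011,420 = 1,655,158.78.
After rounding ($1): Nwosu $1,471,252; Marchetti $3,678,131; Quinlan $2,022,972; Dube $183,907; Sato $1,655,159. Sum = $9,011,421.
Difference $9,011,420 − $9,011,421 = −$1 applied to Dube: Dube becomes $183,906.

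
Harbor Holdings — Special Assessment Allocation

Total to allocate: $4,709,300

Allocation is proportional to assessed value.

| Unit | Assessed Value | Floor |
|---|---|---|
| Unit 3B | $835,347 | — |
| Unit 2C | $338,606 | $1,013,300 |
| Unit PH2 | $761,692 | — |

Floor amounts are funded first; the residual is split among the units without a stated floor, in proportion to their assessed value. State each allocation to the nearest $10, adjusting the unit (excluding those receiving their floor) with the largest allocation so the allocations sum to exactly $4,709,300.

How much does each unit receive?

Guaranteed amounts: Unit 2C $1,013,300. Residual $3,696,000.
Residual split over remaining assessed value 1,597,039: Unit 3B 1,933,229.25 → $1,933,230; Unit PH2 1,762,770.75 → $1,762,770.

Unit 3B: $1,933,230; Unit 2C: $1,013,300; Unit PH2: $1,762,770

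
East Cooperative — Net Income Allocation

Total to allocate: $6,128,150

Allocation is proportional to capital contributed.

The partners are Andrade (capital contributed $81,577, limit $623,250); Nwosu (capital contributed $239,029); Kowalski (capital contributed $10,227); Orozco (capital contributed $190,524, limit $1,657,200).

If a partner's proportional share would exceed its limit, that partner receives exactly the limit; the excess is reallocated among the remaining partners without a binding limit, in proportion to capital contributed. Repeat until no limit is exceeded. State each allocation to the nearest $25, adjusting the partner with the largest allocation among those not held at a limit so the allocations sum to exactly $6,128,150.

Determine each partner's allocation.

Andrade: $623,250 · Nwosu: $3,689,825 · Kowalski: $157,875 · Orozco: $1,657,200

Total capital contributed = 521,357.
Proportional shares (ignoring caps): Andrade 958,874.81; Nwosu 2,809,601.80; Kowalski 120,210.51; Orozco 2,239,462.88.
Cap binds for Andrade ($623,250), Orozco ($1,657,200); residual $3,847,700 reallocated over remaining capital contributed 249,256.
Redistributed shares: Nwosu 3,689,828.46 → $3,689,825; Kowalski 157,871.54 → $157,875.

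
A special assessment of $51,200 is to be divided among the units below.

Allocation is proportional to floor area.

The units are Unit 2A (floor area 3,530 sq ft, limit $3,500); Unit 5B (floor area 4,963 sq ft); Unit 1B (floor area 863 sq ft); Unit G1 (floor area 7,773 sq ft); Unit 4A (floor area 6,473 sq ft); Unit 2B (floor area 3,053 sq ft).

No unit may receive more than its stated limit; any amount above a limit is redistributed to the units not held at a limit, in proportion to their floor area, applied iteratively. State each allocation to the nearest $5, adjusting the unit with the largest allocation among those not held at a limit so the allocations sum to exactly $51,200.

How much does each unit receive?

Sum of floor area: 26,655.
Proportional shares (ignoring caps): Unit 2A 6,780.57; Unit 5B 9,533.13; Unit 1B 1,657.69; Unit G1 14,930.69; Unit 4A 12,433.60; Unit 2B 5,864.33.
Cap binds for Unit 2A ($3,500); remaining pool $47,700 reallocated over remaining floor area 23,125.
Shares after redistribution: Unit 5B 10,237.19 → $10,235; Unit 1B 1,780.11 → $1,780; Unit G1 16,033.39 → $16,035; Unit 4A 13,351.87 → $13,350; Unit 2B 6,297.43 → $6,295.
Rounding difference +$5 applied to Unit G1 → $16,040.

Unit 2A: $3,500 · Unit 5B: $10,235 · Unit 1B: $1,780 · Unit G1: $16,040 · Unit 4A: $13,350 · Unit 2B: $6,295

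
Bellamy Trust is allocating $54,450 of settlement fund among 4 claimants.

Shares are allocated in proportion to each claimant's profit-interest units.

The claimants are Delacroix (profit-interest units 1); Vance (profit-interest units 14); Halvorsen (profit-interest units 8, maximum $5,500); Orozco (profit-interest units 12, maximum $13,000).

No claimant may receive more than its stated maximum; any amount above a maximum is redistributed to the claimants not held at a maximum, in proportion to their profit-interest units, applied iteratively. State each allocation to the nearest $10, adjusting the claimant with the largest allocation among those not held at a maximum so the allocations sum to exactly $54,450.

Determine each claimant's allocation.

Delacroix: $2,400 · Vance: $33,550 · Halvorsen: $5,500 · Orozco: $13,000

Total profit-interest units = 35.
Unconstrained shares: Delacroix 1,555.71; Vance 21,780.00; Halvorsen 12,445.71; Orozco 18,668.57.
Held at cap: Halvorsen ($5,500), Orozco ($13,000); remaining pool $35,950 reallocated over remaining profit-interest units 15.
Remaining shares: Delacroix 2,396.67 → $2,400; Vance 33,553.33 → $33,550.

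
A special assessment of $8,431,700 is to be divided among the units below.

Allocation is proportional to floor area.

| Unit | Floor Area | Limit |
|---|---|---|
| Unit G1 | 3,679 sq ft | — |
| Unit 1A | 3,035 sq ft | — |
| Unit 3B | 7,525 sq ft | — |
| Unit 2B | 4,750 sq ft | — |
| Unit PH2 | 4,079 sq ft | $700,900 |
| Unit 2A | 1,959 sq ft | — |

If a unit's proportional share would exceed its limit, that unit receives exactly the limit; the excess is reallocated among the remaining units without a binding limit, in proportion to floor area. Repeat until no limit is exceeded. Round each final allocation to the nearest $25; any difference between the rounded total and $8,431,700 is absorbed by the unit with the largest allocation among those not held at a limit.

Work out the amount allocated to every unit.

Floor area total: 25,027.
Pro-rata shares before constraints: Unit G1 1,239,470.34; Unit 1A 1,022,504.08; Unit 3B 2,535,203.68; Unit 2B 1,600,294.68; Unit PH2 1,374,232.00; Unit 2A 659,995.22.
Capped: Unit PH2 ($700,900); residual $7,730,800 reallocated over remaining floor area 20,948.
Redistributed shares: Unit G1 1,357,724.52 → $1,357,725; Unit 1A 1,120,058.14 → $1,120,050; Unit 3B 2,777,079.91 → $2,777,075; Unit 2B 1,752,974.03 → $1,752,975; Unit 2A 722,963.40 → $722,975.

Unit G1: $1,357,725 | Unit 1A: $1,120,050 | Unit 3B: $2,777,075 | Unit 2B: $1,752,975 | Unit PH2: $700,900 | Unit 2A: $722,975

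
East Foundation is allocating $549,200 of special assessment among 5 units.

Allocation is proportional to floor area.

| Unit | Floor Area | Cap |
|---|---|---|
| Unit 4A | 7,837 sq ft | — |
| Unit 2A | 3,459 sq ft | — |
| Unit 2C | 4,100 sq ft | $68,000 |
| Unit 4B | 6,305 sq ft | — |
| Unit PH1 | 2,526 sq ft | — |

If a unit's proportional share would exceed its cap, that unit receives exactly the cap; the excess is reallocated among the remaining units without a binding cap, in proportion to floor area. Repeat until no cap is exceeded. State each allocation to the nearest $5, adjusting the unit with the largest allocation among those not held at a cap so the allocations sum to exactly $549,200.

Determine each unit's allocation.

Unit 4A: $187,370 | Unit 2A: $82,700 | Unit 2C: $68,000 | Unit 4B: $150,740 | Unit PH1: $60,390

Sum of floor area: 24,227.
Unconstrained shares: Unit 4A 177,656.35; Unit 2A 78,411.81; Unit 2C 92,942.58; Unit 4B 142,927.56; Unit PH1 57,261.70.
Capped: Unit 2C ($68,000); residual $481,200 reallocated over remaining floor area 20,127.
Remaining shares: Unit 4A 187,368.43 → $187,370; Unit 2A 82,698.41 → $82,700; Unit 4B 150,741.09 → $150,740; Unit PH1 60,392.07 → $60,390.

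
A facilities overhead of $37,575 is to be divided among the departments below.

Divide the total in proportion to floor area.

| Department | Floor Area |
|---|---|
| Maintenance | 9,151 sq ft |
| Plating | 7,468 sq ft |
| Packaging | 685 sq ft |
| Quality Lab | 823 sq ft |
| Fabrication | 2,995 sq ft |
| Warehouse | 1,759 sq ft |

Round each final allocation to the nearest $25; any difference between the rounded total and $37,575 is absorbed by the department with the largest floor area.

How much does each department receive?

Maintenance: $15,000 | Plating: $12,275 | Packaging: $1,125 | Quality Lab: $1,350 | Fabrication: $4,925 | Warehouse: $2,900

Floor area total: 9,151 + 7,468 + 685 + 823 + 2,995 + 1,759 = 22,881.
Proportional shares: Maintenance 15,027.70; Plating 12,263.89; Packaging 1,124.90; Quality Lab 1,351.52; Fabrication 4,918.37; Warehouse 2,888.62.
At nearest $25: Maintenance $15,025; Plating $12,275; Packaging $1,125; Quality Lab $1,350; Fabrication $4,925; Warehouse $2,900. Sum = $37,600.
Difference $37,575 − $37,600 = −$25 applied to largest floor area (Maintenance): Maintenance becomes $15,000.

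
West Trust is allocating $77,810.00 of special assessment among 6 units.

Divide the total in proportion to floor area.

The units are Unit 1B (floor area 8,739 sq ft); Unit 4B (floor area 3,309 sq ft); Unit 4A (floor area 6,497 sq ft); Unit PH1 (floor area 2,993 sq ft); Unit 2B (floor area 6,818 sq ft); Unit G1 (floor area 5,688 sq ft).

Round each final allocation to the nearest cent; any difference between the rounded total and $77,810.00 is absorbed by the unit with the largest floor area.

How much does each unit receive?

Unit 1B: $19,973.60 · Unit 4B: $7,562.96 · Unit 4A: $14,849.36 · Unit PH1: $6,840.72 · Unit 2B: $15,583.03 · Unit G1: $13,000.33

Combined floor area = 8,739 + 3,309 + 6,497 + 2,993 + 6,818 + 5,688 = 34,044.
Raw shares: Unit 1B 19,973.6103; Unit 4B 7,562.9565; Unit 4A 14,849.3588; Unit PH1 6,840.7158; Unit 2B 15,583.0273; Unit G1 13,000.3313.
After rounding (cent): Unit 1B $19,973.61; Unit 4B $7,562.96; Unit 4A $14,849.36; Unit PH1 $6,840.72; Unit 2B $15,583.03; Unit G1 $13,000.33. Sum = $77,810.01.
Difference $77,810.00 − $77,810.01 = −$0.01 applied to largest floor area (Unit 1B): Unit 1B becomes $19,973.60.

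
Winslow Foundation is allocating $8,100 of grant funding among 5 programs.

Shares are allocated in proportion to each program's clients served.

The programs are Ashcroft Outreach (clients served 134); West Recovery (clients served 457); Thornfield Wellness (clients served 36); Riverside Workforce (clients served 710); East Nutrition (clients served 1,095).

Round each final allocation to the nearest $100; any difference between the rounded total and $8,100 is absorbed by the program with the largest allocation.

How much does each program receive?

Clients served total: 2,432.
Raw shares: Ashcroft Outreach 134/2,432 × $8,100 = 446.30; West Recovery 457/2,432 × $8,100 = 1,522.08; Thornfield Wellness 36/2,432 × $8,100 = 119.90; Riverside Workforce 710/2,432 × $8,100 = 2,364.72; East Nutrition 1,095/2,432 × $8,100 = 3,647.00.
At nearest $100: Ashcroft Outreach $400; West Recovery $1,500; Thornfield Wellness $100; Riverside Workforce $2,400; East Nutrition $3,600. Sum = $8,000.
Difference $8,100 − $8,000 = +$100 applied to largest allocation (East Nutrition): East Nutrition becomes $3,700.

Ashcroft Outreach: $400 | West Recovery: $1,500 | Thornfield Wellness: $100 | Riverside Workforce: $2,400 | East Nutrition: $3,700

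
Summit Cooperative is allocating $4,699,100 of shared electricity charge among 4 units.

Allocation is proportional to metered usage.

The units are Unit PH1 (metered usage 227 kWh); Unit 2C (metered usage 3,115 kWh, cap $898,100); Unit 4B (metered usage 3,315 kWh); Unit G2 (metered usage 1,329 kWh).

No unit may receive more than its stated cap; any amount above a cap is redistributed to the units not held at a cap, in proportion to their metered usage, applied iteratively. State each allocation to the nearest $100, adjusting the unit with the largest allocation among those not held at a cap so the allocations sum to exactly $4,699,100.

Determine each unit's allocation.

Unit PH1: $177,100 · Unit 2C: $898,100 · Unit 4B: $2,586,800 · Unit G2: $1,037,100

Total metered usage = 7,986.
Unconstrained shares: Unit PH1 133,570.71; Unit 2C 1,832,919.67; Unit 4B 1,950,603.12; Unit G2 782,006.50.
Capped: Unit 2C ($898,100); balance $3,801,000 reallocated over remaining metered usage 4,871.
Redistributed shares: Unit PH1 177,135.50 → $177,100; Unit 4B 2,586,802.50 → $2,586,800; Unit G2 1,037,062.00 → $1,037,100.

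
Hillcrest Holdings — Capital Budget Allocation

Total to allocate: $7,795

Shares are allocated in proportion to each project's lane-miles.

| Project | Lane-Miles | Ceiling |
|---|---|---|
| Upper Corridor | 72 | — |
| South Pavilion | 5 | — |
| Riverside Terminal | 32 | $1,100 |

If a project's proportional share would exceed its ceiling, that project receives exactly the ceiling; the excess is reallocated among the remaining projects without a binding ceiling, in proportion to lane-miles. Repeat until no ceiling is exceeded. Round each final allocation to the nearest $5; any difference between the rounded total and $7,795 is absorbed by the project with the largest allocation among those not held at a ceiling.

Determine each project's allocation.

Upper Corridor: $6,260 · South Pavilion: $435 · Riverside Terminal: $1,100

Sum of lane-miles: 109.
Proportional shares (ignoring caps): Upper Corridor 5,148.99; South Pavilion 357.57; Riverside Terminal 2,288.44.
Cap binds for Riverside Terminal ($1,100); remaining pool $6,695 reallocated over remaining lane-miles 77.
Remaining shares: Upper Corridor 6,260.26 → $6,260; South Pavilion 434.74 → $435.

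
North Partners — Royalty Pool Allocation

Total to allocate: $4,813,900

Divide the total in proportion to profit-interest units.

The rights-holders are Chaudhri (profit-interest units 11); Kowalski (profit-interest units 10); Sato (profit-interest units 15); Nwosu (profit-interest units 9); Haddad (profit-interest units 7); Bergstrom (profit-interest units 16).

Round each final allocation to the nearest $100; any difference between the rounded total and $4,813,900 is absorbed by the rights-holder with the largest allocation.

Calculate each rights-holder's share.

Chaudhri: $778,700; Kowalski: $707,900; Sato: $1,061,900; Nwosu: $637,100; Haddad: $495,500; Bergstrom: $1,132,800

Combined profit-interest units = 68.
Unrounded shares: Chaudhri 11/68 × $4,813,900 = 778,719.12; Kowalski 10/68 × $4,813,900 = 707,926.47; Sato 15/68 × $4,813,900 = 1,061,889.71; Nwosu 9/68 × $4,813,900 = 637,133.82; Haddad 7/68 × $4,813,900 = 495,548.53; Bergstrom 16/68 × $4,813,900 = 1,132,682.35.
After rounding ($100): Chaudhri $778,700; Kowalski $707,900; Sato $1,061,900; Nwosu $637,100; Haddad $495,500; Bergstrom $1,132,700. Sum = $4,813,800.
Difference $4,813,900 − $4,813,800 = +$100 applied to largest allocation (Bergstrom): Bergstrom becomes $1,132,800.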